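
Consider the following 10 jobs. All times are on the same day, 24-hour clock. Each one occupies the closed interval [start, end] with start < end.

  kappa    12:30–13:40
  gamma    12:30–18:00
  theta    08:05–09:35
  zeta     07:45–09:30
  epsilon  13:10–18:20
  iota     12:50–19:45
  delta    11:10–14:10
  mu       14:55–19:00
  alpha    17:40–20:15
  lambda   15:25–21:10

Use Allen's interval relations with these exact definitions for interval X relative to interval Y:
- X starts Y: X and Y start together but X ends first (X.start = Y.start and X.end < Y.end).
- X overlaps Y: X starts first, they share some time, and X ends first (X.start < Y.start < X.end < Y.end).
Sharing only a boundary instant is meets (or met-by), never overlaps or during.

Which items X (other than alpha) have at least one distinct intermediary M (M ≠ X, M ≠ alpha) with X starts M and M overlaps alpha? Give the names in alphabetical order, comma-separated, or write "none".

kappa

Target alpha = [17:40, 20:15].
Intermediaries M with M overlaps alpha: epsilon, gamma, iota, mu.
Via epsilon — items with X starts epsilon: none.
Via gamma — items with X starts gamma: kappa.
Via iota — items with X starts iota: none.
Via mu — items with X starts mu: none.
Union: kappa.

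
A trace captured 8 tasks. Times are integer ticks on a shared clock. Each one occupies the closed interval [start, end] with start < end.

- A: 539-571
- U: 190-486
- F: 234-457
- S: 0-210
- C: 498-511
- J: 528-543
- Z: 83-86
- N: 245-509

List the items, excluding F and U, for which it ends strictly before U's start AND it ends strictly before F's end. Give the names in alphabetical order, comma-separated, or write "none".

Conditions: its end is strictly before U's start (X.end < 190) AND its end is strictly before F's end (X.end < 457).
A: end 571 < 190? ✗; end 571 < 457? ✗ → no.
C: end 511 < 190? ✗; end 511 < 457? ✗ → no.
J: end 543 < 190? ✗; end 543 < 457? ✗ → no.
N: end 509 < 190? ✗; end 509 < 457? ✗ → no.
S: end 210 < 190? ✗; end 210 < 457? ✓ → no.
Z: end 86 < 190? ✓; end 86 < 457? ✓ → yes.
Result: Z.

Z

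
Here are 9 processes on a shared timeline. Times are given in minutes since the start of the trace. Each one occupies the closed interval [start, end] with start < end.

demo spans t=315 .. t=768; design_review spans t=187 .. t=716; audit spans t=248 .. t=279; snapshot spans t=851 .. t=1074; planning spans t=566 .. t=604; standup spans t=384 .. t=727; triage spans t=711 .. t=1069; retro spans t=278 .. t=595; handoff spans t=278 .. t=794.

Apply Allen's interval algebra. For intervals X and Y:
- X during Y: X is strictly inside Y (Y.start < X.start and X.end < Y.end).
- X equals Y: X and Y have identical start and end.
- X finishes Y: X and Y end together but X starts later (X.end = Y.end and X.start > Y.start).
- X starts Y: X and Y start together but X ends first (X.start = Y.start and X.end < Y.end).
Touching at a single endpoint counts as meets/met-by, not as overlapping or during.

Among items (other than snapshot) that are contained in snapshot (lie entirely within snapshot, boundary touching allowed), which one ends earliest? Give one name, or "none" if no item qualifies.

Target snapshot = [t=851, t=1074].
audit [t=248, t=279] → before → excluded.
demo [t=315, t=768] → before → excluded.
design_review [t=187, t=716] → before → excluded.
handoff [t=278, t=794] → before → excluded.
planning [t=566, t=604] → before → excluded.
retro [t=278, t=595] → before → excluded.
standup [t=384, t=727] → before → excluded.
triage [t=711, t=1069] → overlaps → excluded.
No candidates → none.

none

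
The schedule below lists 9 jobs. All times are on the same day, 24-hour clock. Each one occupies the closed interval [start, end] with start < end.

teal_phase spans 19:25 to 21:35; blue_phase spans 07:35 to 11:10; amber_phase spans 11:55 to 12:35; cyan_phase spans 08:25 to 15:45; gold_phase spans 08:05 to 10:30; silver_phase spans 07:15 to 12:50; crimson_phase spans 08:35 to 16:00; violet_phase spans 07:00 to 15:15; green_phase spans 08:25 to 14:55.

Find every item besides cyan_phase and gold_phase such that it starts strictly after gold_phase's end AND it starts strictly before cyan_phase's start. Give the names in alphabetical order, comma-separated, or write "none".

none

Conditions: its start is strictly after gold_phase's end (X.start > 10:30) AND its start is strictly before cyan_phase's start (X.start < 08:25).
amber_phase: start 11:55 > 10:30? ✓; start 11:55 < 08:25? ✗ → no.
blue_phase: start 07:35 > 10:30? ✗; start 07:35 < 08:25? ✓ → no.
crimson_phase: start 08:35 > 10:30? ✗; start 08:35 < 08:25? ✗ → no.
green_phase: start 08:25 > 10:30? ✗; start 08:25 < 08:25? ✗ → no.
silver_phase: start 07:15 > 10:30? ✗; start 07:15 < 08:25? ✓ → no.
teal_phase: start 19:25 > 10:30? ✓; start 19:25 < 08:25? ✗ → no.
violet_phase: start 07:00 > 10:30? ✗; start 07:00 < 08:25? ✓ → no.
Result: none.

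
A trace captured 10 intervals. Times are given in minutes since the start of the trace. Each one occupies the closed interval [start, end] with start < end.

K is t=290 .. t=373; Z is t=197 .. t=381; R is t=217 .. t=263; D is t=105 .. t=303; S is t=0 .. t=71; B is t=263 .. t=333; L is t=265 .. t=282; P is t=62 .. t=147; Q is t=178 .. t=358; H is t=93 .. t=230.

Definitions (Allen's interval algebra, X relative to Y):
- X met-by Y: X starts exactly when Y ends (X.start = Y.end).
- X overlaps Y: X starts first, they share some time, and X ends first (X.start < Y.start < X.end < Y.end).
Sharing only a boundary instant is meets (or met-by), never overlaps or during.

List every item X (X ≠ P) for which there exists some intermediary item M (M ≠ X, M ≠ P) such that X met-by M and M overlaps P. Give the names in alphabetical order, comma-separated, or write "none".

Target P = [t=62, t=147].
Intermediaries M with M overlaps P: S.
Via S — items with X met-by S: none.
Union: none.

none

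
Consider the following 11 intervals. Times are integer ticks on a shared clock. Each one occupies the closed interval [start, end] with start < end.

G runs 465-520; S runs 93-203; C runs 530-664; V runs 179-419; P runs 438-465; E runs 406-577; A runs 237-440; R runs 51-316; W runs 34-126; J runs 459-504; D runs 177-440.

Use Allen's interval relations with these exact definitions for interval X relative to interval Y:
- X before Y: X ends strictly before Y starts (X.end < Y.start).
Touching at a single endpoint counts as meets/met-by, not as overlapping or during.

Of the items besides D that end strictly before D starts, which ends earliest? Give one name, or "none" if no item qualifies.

Target D = [177, 440].
A [237, 440] → finishes → excluded.
C [530, 664] → after → excluded.
E [406, 577] → overlapped-by → excluded.
G [465, 520] → after → excluded.
J [459, 504] → after → excluded.
P [438, 465] → overlapped-by → excluded.
R [51, 316] → overlaps → excluded.
S [93, 203] → overlaps → excluded.
V [179, 419] → during → excluded.
W [34, 126] → before → candidate.
Among candidates, earliest end is 126 → W.

W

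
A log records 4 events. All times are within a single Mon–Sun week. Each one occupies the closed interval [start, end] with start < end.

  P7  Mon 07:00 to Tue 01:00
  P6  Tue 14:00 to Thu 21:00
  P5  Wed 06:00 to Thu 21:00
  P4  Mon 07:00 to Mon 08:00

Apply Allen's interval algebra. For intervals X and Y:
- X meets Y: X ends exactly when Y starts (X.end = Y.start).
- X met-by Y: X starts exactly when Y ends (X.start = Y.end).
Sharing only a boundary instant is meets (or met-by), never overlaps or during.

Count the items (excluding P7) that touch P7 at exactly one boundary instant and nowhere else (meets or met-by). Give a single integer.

0

Target P7 = [Mon 07:00, Tue 01:00].
P4 [Mon 07:00, Mon 08:00] → starts → no.
P5 [Wed 06:00, Thu 21:00] → after → no.
P6 [Tue 14:00, Thu 21:00] → after → no.
Total: 0.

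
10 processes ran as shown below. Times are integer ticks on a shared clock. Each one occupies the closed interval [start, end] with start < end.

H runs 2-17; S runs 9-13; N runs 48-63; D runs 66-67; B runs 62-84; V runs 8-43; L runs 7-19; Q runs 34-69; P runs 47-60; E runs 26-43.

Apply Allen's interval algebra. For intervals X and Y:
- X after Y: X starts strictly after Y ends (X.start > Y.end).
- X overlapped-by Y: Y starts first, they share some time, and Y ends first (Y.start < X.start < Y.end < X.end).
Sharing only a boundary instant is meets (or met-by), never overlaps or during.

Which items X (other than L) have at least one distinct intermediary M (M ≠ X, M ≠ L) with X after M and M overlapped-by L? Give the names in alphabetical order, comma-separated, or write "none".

B, D, N, P

Target L = [7, 19].
Intermediaries M with M overlapped-by L: V.
Via V — items with X after V: B, D, N, P.
Union: B, D, N, P.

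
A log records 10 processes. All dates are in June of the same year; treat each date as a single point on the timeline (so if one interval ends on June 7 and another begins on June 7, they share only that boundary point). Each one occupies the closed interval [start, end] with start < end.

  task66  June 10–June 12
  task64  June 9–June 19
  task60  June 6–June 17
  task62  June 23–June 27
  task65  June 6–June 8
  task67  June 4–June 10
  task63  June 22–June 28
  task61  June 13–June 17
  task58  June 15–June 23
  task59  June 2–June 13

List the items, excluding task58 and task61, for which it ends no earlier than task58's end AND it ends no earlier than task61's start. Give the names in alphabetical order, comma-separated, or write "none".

Conditions: its end is no earlier than task58's end (X.end >= June 23) AND its end is no earlier than task61's start (X.end >= June 13).
task59: end June 13 >= June 23? ✗; end June 13 >= June 13? ✓ → no.
task60: end June 17 >= June 23? ✗; end June 17 >= June 13? ✓ → no.
task62: end June 27 >= June 23? ✓; end June 27 >= June 13? ✓ → yes.
task63: end June 28 >= June 23? ✓; end June 28 >= June 13? ✓ → yes.
task64: end June 19 >= June 23? ✗; end June 19 >= June 13? ✓ → no.
task65: end June 8 >= June 23? ✗; end June 8 >= June 13? ✗ → no.
task66: end June 12 >= June 23? ✗; end June 12 >= June 13? ✗ → no.
task67: end June 10 >= June 23? ✗; end June 10 >= June 13? ✗ → no.
Result: task62, task63.

task62, task63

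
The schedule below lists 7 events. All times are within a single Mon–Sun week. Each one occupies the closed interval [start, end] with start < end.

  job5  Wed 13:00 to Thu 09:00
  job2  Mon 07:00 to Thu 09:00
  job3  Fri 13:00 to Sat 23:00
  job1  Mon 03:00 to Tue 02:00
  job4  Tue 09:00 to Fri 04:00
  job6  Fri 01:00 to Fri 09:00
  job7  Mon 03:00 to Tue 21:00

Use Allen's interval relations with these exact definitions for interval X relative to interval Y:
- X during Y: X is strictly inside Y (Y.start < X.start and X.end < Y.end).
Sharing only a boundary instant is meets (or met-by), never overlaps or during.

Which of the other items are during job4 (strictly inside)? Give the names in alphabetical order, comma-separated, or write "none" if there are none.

Target job4 = [Tue 09:00, Fri 04:00].
job1 [Mon 03:00, Tue 02:00] → before → no.
job2 [Mon 07:00, Thu 09:00] → overlaps → no.
job3 [Fri 13:00, Sat 23:00] → after → no.
job5 [Wed 13:00, Thu 09:00] → during → yes.
job6 [Fri 01:00, Fri 09:00] → overlapped-by → no.
job7 [Mon 03:00, Tue 21:00] → overlaps → no.
Result: job5.

job5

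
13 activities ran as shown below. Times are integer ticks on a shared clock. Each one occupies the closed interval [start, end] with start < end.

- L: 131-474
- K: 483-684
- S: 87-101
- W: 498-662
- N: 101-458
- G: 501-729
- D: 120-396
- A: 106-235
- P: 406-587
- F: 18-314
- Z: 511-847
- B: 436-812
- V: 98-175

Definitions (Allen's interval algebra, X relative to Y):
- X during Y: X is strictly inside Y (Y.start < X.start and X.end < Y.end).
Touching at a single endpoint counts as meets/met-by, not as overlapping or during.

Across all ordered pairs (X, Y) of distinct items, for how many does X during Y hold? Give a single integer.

Checking all 156 ordered pairs for relation 'during'; matching pairs in alphabetical order:
(A, F): A during F ✓
(A, N): A during N ✓
(D, N): D during N ✓
(G, B): G during B ✓
(K, B): K during B ✓
(S, F): S during F ✓
(V, F): V during F ✓
(W, B): W during B ✓
(W, K): W during K ✓
Count: 9.

9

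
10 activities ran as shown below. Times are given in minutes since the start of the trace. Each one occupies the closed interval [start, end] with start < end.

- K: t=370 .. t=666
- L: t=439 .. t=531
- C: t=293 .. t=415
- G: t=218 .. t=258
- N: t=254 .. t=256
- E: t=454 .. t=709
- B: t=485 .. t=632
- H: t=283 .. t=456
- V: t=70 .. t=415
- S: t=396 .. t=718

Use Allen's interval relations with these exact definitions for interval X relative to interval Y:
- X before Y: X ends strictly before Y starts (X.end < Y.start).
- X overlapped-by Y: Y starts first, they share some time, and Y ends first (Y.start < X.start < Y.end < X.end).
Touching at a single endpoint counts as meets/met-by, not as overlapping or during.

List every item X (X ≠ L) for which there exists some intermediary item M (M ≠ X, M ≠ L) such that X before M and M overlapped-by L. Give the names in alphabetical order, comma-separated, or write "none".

Target L = [t=439, t=531].
Intermediaries M with M overlapped-by L: B, E.
Via B — items with X before B: C, G, H, N, V.
Via E — items with X before E: C, G, N, V.
Union: C, G, H, N, V.

C, G, H, N, V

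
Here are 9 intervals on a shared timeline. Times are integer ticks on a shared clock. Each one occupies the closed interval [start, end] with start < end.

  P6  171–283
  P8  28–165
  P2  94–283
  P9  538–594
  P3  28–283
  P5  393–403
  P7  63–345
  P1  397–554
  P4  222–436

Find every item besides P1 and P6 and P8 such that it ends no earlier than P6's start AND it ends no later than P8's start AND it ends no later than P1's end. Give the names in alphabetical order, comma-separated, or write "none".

none

Conditions: its end is no earlier than P6's start (X.end >= 171) AND its end is no later than P8's start (X.end <= 28) AND its end is no later than P1's end (X.end <= 554).
P2: end 283 >= 171? ✓; end 283 <= 28? ✗; end 283 <= 554? ✓ → no.
P3: end 283 >= 171? ✓; end 283 <= 28? ✗; end 283 <= 554? ✓ → no.
P4: end 436 >= 171? ✓; end 436 <= 28? ✗; end 436 <= 554? ✓ → no.
P5: end 403 >= 171? ✓; end 403 <= 28? ✗; end 403 <= 554? ✓ → no.
P7: end 345 >= 171? ✓; end 345 <= 28? ✗; end 345 <= 554? ✓ → no.
P9: end 594 >= 171? ✓; end 594 <= 28? ✗; end 594 <= 554? ✗ → no.
Result: none.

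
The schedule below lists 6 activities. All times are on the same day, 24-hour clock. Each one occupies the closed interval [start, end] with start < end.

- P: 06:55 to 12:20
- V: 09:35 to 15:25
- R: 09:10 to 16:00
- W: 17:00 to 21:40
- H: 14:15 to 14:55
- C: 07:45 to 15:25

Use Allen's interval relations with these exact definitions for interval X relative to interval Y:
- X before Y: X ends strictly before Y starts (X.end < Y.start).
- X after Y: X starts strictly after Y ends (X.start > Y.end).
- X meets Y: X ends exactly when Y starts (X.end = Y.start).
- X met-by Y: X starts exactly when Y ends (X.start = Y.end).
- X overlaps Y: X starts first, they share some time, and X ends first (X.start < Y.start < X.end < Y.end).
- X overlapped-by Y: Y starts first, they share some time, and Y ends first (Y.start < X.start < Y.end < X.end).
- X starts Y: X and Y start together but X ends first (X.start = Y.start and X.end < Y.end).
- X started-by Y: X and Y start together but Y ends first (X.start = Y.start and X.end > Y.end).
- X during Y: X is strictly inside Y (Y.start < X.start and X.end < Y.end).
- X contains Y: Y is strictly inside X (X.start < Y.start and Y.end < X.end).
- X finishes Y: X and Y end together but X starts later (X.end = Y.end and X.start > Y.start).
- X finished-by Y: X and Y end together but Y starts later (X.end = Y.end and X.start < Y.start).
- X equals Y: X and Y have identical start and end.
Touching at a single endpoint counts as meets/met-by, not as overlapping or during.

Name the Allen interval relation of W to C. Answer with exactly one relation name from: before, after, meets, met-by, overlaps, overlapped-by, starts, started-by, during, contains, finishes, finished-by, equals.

after

W = [17:00, 21:40]; C = [07:45, 15:25].
Compare endpoints: W.start > C.start, W.start > C.end, W.end > C.start, W.end > C.end.
That pattern is 'after'.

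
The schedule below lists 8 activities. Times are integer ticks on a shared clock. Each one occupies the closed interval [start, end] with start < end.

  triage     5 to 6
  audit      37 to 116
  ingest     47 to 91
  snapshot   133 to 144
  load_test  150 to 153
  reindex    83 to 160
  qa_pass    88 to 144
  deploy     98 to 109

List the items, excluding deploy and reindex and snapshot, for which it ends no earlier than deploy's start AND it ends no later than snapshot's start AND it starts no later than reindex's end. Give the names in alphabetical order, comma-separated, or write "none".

audit

Conditions: its end is no earlier than deploy's start (X.end >= 98) AND its end is no later than snapshot's start (X.end <= 133) AND its start is no later than reindex's end (X.start <= 160).
audit: end 116 >= 98? ✓; end 116 <= 133? ✓; start 37 <= 160? ✓ → yes.
ingest: end 91 >= 98? ✗; end 91 <= 133? ✓; start 47 <= 160? ✓ → no.
load_test: end 153 >= 98? ✓; end 153 <= 133? ✗; start 150 <= 160? ✓ → no.
qa_pass: end 144 >= 98? ✓; end 144 <= 133? ✗; start 88 <= 160? ✓ → no.
triage: end 6 >= 98? ✗; end 6 <= 133? ✓; start 5 <= 160? ✓ → no.
Result: audit.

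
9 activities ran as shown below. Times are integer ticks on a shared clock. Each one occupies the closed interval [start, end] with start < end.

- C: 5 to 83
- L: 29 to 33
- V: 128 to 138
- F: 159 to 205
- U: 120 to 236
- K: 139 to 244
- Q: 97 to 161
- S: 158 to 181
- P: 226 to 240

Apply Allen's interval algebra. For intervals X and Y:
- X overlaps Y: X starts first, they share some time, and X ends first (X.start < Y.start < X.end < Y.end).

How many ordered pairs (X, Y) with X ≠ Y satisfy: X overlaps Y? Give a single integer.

Checking all 72 ordered pairs for relation 'overlaps'; matching pairs in alphabetical order:
(Q, F): Q overlaps F ✓
(Q, K): Q overlaps K ✓
(Q, S): Q overlaps S ✓
(Q, U): Q overlaps U ✓
(S, F): S overlaps F ✓
(U, K): U overlaps K ✓
(U, P): U overlaps P ✓
Count: 7.

7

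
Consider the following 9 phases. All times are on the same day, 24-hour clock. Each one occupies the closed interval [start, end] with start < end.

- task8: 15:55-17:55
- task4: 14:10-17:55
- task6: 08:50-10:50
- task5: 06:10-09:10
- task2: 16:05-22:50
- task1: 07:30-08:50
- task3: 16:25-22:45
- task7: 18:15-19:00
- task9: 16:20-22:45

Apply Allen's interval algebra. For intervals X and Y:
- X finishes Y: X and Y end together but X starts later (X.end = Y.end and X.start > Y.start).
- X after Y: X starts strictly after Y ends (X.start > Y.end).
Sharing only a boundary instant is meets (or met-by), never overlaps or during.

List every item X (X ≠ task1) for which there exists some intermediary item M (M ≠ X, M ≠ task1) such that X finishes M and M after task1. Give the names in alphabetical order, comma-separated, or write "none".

task3, task8

Target task1 = [07:30, 08:50].
Intermediaries M with M after task1: task2, task3, task4, task7, task8, task9.
Via task2 — items with X finishes task2: none.
Via task3 — items with X finishes task3: none.
Via task4 — items with X finishes task4: task8.
Via task7 — items with X finishes task7: none.
Via task8 — items with X finishes task8: none.
Via task9 — items with X finishes task9: task3.
Union: task3, task8.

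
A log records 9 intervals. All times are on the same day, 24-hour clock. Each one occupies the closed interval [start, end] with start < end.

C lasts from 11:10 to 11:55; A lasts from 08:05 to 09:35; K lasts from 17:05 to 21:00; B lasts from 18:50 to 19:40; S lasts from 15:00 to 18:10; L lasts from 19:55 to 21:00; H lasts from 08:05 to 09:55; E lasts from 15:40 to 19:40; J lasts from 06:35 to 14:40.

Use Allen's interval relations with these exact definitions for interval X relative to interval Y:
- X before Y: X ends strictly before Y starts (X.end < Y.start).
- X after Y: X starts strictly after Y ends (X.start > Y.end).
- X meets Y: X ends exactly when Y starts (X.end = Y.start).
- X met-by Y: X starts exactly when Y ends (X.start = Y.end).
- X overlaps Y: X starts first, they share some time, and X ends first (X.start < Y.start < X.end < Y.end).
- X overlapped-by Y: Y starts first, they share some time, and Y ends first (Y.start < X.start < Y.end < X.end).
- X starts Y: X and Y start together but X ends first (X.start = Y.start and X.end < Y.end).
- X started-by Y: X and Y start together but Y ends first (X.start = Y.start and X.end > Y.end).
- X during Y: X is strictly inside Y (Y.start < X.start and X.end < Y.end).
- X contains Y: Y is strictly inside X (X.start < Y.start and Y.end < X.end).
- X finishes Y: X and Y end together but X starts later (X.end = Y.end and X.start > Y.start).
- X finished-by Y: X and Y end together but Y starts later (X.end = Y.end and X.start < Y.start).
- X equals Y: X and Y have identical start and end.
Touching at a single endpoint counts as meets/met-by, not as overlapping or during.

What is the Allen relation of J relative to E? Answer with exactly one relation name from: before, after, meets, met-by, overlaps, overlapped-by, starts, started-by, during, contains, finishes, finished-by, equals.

J = [06:35, 14:40]; E = [15:40, 19:40].
Compare endpoints: J.start < E.start, J.start < E.end, J.end < E.start, J.end < E.end.
That pattern is 'before'.

before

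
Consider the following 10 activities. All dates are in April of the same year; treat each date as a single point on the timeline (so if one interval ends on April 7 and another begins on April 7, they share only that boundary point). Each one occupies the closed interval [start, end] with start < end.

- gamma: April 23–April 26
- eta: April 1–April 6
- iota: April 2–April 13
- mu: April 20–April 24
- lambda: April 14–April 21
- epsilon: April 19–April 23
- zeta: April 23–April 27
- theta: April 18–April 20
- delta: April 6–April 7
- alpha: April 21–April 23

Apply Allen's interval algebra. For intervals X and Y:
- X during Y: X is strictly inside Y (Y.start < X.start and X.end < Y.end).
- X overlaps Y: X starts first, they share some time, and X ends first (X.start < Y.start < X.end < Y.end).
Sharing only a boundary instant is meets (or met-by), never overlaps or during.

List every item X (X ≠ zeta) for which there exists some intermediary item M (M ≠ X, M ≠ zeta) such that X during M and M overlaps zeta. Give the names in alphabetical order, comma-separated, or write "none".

Target zeta = [April 23, April 27].
Intermediaries M with M overlaps zeta: mu.
Via mu — items with X during mu: alpha.
Union: alpha.

alpha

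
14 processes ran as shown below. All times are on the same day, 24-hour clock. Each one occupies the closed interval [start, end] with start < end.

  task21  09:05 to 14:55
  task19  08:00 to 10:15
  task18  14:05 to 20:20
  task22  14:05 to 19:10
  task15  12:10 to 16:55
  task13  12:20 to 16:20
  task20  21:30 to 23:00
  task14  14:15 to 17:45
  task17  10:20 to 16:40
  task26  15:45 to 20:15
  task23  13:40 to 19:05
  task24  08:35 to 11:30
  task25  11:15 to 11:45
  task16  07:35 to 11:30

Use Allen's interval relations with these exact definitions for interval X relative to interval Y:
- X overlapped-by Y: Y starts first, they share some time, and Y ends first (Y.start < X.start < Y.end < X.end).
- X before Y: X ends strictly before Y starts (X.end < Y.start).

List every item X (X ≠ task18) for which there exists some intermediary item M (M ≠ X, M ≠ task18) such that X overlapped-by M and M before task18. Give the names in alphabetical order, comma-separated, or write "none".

Target task18 = [14:05, 20:20].
Intermediaries M with M before task18: task16, task19, task24, task25.
Via task16 — items with X overlapped-by task16: task17, task21, task25.
Via task19 — items with X overlapped-by task19: task21, task24.
Via task24 — items with X overlapped-by task24: task17, task21, task25.
Via task25 — items with X overlapped-by task25: none.
Union: task17, task21, task24, task25.

task17, task21, task24, task25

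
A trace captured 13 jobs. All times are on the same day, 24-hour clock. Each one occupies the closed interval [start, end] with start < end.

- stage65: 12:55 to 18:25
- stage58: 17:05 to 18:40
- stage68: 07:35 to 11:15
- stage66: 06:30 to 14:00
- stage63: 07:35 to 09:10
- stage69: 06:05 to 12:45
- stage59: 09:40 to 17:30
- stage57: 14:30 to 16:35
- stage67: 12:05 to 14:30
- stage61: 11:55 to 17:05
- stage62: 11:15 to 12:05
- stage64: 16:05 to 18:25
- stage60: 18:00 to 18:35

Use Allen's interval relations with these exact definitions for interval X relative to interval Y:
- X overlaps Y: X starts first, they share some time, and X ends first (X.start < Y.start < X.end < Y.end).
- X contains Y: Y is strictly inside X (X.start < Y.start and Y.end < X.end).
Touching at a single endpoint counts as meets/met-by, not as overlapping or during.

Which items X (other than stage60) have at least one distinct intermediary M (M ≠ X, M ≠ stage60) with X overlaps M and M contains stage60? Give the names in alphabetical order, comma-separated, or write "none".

Target stage60 = [18:00, 18:35].
Intermediaries M with M contains stage60: stage58.
Via stage58 — items with X overlaps stage58: stage59, stage64, stage65.
Union: stage59, stage64, stage65.

stage59, stage64, stage65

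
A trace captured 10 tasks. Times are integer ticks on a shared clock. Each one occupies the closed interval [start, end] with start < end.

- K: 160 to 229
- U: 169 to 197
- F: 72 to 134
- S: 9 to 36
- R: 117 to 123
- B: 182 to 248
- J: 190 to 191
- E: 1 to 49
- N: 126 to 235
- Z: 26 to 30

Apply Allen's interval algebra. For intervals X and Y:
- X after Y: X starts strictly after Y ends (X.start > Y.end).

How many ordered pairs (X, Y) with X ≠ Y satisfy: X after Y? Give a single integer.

30

Checking all 90 ordered pairs for relation 'after'; matching pairs in alphabetical order:
(B, E): B after E ✓
(B, F): B after F ✓
(B, R): B after R ✓
(B, S): B after S ✓
(B, Z): B after Z ✓
(F, E): F after E ✓
(F, S): F after S ✓
(F, Z): F after Z ✓
(J, E): J after E ✓
(J, F): J after F ✓
(J, R): J after R ✓
(J, S): J after S ✓
(J, Z): J after Z ✓
(K, E): K after E ✓
(K, F): K after F ✓
(K, R): K after R ✓
(K, S): K after S ✓
(K, Z): K after Z ✓
(N, E): N after E ✓
(N, R): N after R ✓
(N, S): N after S ✓
(N, Z): N after Z ✓
(R, E): R after E ✓
(R, S): R after S ✓
... plus 6 further pairs not listed.
Count: 30.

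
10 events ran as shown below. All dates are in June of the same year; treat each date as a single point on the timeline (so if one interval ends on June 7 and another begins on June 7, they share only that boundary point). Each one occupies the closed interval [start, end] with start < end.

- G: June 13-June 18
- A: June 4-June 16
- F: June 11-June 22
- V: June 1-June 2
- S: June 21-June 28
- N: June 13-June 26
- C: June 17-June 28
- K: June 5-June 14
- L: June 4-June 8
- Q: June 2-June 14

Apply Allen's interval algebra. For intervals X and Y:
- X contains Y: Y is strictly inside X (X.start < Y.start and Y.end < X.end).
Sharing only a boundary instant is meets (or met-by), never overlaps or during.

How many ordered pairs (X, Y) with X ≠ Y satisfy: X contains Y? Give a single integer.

3

Checking all 90 ordered pairs for relation 'contains'; matching pairs in alphabetical order:
(A, K): A contains K ✓
(F, G): F contains G ✓
(Q, L): Q contains L ✓
Count: 3.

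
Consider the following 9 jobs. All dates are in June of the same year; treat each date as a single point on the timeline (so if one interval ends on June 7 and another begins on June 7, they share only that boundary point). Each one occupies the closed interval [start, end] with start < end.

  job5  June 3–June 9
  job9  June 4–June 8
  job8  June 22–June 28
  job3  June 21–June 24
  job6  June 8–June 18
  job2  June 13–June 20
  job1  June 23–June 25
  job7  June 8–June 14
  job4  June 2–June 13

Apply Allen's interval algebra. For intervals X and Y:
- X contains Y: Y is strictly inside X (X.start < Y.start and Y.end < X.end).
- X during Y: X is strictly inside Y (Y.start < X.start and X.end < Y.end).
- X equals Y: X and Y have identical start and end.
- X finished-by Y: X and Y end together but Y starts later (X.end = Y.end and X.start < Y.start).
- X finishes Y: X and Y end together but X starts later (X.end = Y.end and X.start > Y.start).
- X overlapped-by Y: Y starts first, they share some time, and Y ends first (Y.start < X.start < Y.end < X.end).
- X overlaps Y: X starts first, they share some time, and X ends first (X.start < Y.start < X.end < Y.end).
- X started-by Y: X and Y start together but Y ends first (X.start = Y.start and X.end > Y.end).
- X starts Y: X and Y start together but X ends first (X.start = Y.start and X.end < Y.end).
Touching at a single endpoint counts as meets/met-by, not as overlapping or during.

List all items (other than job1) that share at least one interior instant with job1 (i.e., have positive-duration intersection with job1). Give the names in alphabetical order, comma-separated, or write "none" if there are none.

job3, job8

Target job1 = [June 23, June 25].
job2 [June 13, June 20] → before → no.
job3 [June 21, June 24] → overlaps → yes.
job4 [June 2, June 13] → before → no.
job5 [June 3, June 9] → before → no.
job6 [June 8, June 18] → before → no.
job7 [June 8, June 14] → before → no.
job8 [June 22, June 28] → contains → yes.
job9 [June 4, June 8] → before → no.
Result: job3, job8.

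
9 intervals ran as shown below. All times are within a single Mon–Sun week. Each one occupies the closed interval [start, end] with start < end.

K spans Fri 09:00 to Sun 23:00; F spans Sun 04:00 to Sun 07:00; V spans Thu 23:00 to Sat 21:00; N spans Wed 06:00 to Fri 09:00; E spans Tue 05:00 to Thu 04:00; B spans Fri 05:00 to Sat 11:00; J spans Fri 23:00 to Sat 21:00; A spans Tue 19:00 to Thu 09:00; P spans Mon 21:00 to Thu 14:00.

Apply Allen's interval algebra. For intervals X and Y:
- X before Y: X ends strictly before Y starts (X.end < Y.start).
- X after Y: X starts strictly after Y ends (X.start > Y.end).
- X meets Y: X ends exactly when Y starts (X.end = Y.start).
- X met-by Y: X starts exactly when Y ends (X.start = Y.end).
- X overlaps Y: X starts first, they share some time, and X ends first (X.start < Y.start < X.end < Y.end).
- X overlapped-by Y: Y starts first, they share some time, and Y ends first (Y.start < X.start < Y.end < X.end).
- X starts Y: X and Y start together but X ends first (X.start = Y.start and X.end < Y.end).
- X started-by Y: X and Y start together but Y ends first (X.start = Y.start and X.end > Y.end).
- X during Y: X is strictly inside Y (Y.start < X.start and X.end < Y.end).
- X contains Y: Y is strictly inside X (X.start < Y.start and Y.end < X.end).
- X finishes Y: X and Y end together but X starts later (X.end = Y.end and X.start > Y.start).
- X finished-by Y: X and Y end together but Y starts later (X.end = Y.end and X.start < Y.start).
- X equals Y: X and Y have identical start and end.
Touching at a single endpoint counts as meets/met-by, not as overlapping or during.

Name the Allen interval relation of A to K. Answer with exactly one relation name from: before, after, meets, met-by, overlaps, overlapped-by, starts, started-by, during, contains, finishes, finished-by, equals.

before

A = [Tue 19:00, Thu 09:00]; K = [Fri 09:00, Sun 23:00].
Compare endpoints: A.start < K.start, A.start < K.end, A.end < K.start, A.end < K.end.
That pattern is 'before'.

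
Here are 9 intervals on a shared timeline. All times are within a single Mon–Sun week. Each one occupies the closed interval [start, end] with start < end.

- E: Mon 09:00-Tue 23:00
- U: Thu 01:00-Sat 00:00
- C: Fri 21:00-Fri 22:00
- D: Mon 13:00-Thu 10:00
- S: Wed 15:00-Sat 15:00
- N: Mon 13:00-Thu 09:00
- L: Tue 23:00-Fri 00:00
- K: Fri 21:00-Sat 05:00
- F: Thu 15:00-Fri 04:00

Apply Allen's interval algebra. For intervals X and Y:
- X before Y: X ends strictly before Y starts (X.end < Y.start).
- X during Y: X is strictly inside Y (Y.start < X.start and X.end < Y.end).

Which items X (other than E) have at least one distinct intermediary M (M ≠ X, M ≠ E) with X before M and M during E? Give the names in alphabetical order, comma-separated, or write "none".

none

Target E = [Mon 09:00, Tue 23:00].
Intermediaries M with M during E: none.
Union: none.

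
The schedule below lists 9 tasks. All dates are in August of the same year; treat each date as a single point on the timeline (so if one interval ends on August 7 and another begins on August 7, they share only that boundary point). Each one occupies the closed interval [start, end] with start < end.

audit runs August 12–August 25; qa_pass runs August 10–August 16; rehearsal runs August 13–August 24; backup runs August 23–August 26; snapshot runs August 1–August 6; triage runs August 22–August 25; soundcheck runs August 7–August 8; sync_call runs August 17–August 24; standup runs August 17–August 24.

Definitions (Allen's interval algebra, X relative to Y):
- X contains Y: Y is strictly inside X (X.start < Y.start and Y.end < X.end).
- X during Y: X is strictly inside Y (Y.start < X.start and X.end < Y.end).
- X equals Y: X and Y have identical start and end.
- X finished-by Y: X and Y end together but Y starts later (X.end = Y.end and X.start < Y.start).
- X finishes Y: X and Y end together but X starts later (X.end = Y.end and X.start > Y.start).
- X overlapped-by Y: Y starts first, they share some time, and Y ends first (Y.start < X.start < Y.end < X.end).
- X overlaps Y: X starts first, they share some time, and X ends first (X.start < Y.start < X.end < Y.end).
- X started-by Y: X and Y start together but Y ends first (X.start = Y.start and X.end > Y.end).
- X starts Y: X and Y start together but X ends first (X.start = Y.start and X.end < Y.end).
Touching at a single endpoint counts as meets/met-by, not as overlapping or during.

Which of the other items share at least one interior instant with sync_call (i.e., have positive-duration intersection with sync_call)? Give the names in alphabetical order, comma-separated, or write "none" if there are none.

audit, backup, rehearsal, standup, triage

Target sync_call = [August 17, August 24].
audit [August 12, August 25] → contains → yes.
backup [August 23, August 26] → overlapped-by → yes.
qa_pass [August 10, August 16] → before → no.
rehearsal [August 13, August 24] → finished-by → yes.
snapshot [August 1, August 6] → before → no.
soundcheck [August 7, August 8] → before → no.
standup [August 17, August 24] → equals → yes.
triage [August 22, August 25] → overlapped-by → yes.
Result: audit, backup, rehearsal, standup, triage.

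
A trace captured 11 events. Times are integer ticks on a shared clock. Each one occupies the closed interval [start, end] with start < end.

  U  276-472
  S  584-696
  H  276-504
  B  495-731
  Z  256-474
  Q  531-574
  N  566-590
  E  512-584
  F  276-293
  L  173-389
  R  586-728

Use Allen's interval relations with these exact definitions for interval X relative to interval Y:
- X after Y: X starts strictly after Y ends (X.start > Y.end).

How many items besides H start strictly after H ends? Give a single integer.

5

Target H = [276, 504].
B [495, 731] → overlapped-by → no.
E [512, 584] → after → counts.
F [276, 293] → starts → no.
L [173, 389] → overlaps → no.
N [566, 590] → after → counts.
Q [531, 574] → after → counts.
R [586, 728] → after → counts.
S [584, 696] → after → counts.
U [276, 472] → starts → no.
Z [256, 474] → overlaps → no.
Total: 5.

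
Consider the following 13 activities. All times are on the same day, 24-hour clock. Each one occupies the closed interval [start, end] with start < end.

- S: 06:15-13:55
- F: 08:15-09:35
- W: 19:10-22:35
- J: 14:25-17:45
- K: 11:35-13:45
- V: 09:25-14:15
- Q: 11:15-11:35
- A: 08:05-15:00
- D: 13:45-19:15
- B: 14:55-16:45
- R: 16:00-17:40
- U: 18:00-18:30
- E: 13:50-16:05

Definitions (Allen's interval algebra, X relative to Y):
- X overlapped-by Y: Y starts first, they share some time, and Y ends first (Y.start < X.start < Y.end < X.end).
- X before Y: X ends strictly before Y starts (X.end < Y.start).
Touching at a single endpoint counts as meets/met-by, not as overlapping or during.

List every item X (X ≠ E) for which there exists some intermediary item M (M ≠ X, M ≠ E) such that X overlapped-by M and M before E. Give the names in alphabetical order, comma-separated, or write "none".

Target E = [13:50, 16:05].
Intermediaries M with M before E: F, K, Q.
Via F — items with X overlapped-by F: V.
Via K — items with X overlapped-by K: none.
Via Q — items with X overlapped-by Q: none.
Union: V.

V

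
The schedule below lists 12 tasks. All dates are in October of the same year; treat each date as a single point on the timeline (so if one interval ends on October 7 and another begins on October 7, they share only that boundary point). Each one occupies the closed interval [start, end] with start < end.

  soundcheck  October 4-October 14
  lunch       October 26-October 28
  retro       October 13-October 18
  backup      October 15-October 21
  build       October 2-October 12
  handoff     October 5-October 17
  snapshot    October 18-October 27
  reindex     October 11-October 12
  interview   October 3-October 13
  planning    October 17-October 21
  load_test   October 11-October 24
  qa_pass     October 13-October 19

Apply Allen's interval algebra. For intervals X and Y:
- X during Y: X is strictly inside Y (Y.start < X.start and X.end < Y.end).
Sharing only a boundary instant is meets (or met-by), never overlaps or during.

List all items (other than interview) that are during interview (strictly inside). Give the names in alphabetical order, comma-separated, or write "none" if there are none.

Target interview = [October 3, October 13].
backup [October 15, October 21] → after → no.
build [October 2, October 12] → overlaps → no.
handoff [October 5, October 17] → overlapped-by → no.
load_test [October 11, October 24] → overlapped-by → no.
lunch [October 26, October 28] → after → no.
planning [October 17, October 21] → after → no.
qa_pass [October 13, October 19] → met-by → no.
reindex [October 11, October 12] → during → yes.
retro [October 13, October 18] → met-by → no.
snapshot [October 18, October 27] → after → no.
soundcheck [October 4, October 14] → overlapped-by → no.
Result: reindex.

reindex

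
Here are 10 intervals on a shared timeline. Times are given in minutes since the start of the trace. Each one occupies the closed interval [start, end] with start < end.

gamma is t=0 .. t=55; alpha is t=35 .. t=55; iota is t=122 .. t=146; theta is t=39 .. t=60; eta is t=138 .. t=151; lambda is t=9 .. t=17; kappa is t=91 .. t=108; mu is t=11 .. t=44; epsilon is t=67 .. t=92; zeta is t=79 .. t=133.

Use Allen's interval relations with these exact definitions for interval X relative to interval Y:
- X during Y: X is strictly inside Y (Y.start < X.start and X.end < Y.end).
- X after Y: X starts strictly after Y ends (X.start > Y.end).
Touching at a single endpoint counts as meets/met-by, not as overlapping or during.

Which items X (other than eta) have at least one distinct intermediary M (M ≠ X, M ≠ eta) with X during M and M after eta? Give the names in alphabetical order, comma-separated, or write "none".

Target eta = [t=138, t=151].
Intermediaries M with M after eta: none.
Union: none.

none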